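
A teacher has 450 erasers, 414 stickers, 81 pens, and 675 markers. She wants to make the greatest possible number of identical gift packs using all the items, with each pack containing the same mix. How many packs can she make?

9 packs

The pack count must divide each quantity, so the greatest is gcd(450, 414, 81, 675).
450 = 2 × 3^2 × 5^2
414 = 2 × 3^2 × 23
81 = 3^4
675 = 3^3 × 5^2
gcd(450, 414, 81, 675) = 3^2 = 9.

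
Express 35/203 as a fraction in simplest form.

35 = 5 × 7
203 = 7 × 29
gcd(35, 203) = 7.
Divide numerator and denominator by 7: 35/203 = 5/29.

5/29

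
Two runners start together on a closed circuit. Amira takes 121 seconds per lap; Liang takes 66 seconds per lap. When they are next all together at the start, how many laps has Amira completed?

All finish a whole number of cycles simultaneously at t = LCM of the periods.
121 = 11^2
66 = 2 × 3 × 11
LCM(121, 66) = 2 × 3 × 11^2 = 726.
Laps for period 121: 726 / 121 = 6.

6 laps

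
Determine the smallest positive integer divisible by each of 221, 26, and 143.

4862

221 = 13 × 17
26 = 2 × 13
143 = 11 × 13
LCM(221, 26, 143) = 2 × 11 × 13 × 17 = 4862.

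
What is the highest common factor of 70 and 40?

70 = 2 × 5 × 7
40 = 2^3 × 5
gcd(70, 40) = 2 × 5 = 10.

10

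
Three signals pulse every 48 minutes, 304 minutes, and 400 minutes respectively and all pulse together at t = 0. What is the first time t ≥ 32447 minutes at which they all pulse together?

Joint pulses occur at multiples of LCM(48, 304, 400).
48 = 2^4 × 3
304 = 2^4 × 19
400 = 2^4 × 5^2
LCM(48, 304, 400) = 2^4 × 3 × 5^2 × 19 = 22800.
Smallest multiple of 22800 that is ≥ 32447: ⌈32447/22800⌉ × 22800 = 2 × 22800 = 45600.

45600 minutes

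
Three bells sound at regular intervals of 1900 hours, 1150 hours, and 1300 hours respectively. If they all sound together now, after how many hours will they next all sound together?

568100 hours

We need the least common multiple of the intervals.
1900 = 2^2 × 5^2 × 19
1150 = 2 × 5^2 × 23
1300 = 2^2 × 5^2 × 13
LCM(1900, 1150, 1300) = 2^2 × 5^2 × 13 × 19 × 23 = 568100.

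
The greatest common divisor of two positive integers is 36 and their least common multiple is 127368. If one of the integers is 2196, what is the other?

2088

For two integers, gcd × lcm = product, so the other is (36 × 127368) / 2196 = 4585248 / 2196 = 2088.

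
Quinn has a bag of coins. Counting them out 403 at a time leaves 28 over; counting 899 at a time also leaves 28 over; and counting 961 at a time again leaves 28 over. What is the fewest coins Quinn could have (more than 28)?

362325

N − 28 must be a common multiple of 403, 899, and 961.
403 = 13 × 31
899 = 29 × 31
961 = 31^2
LCM(403, 899, 961) = 13 × 29 × 31^2 = 362297.
Smallest N > 28 is LCM + 28 = 362297 + 28 = 362325.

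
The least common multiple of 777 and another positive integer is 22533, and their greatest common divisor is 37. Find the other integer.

gcd × lcm = product of the two integers, so the other integer is (37 × 22533) / 777 = 1073.

1073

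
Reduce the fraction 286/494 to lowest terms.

286 = 2 × 11 × 13
494 = 2 × 13 × 19
gcd(286, 494) = 2 × 13 = 26.
Divide numerator and denominator by 26: 286/494 = 11/19.

11/19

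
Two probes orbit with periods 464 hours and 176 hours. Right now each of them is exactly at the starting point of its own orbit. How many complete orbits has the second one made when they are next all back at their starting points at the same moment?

29 orbits

The first common completion time is the LCM of the periods.
464 = 2^4 × 29
176 = 2^4 × 11
LCM(464, 176) = 2^4 × 11 × 29 = 5104.
Orbits for period 176: 5104 / 176 = 29.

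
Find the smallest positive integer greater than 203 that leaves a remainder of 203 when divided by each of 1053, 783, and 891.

N − 203 must be a common multiple of 1053, 783, and 891.
1053 = 3^4 × 13
783 = 3^3 × 29
891 = 3^4 × 11
LCM(1053, 783, 891) = 3^4 × 11 × 13 × 29 = 335907.
Smallest N > 203 is LCM + 203 = 335907 + 203 = 336110.

336110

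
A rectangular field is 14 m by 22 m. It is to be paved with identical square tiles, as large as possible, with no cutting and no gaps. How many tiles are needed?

Tile side = gcd(14, 22).
14 = 2 × 7
22 = 2 × 11
gcd(14, 22) = 2.
Tiles: (14/2) × (22/2) = 7 × 11 = 77.

77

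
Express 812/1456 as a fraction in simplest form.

29/52

812 = 2^2 × 7 × 29
1456 = 2^4 × 7 × 13
gcd(812, 1456) = 2^2 × 7 = 28.
Divide numerator and denominator by 28: 812/1456 = 29/52.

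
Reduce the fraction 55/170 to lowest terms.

55 = 5 × 11
170 = 2 × 5 × 17
gcd(55, 170) = 5.
Divide numerator and denominator by 5: 55/170 = 11/34.

11/34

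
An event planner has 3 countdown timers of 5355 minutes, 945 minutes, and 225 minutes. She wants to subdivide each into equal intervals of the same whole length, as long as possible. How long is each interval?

The interval must divide each timer length; the longest such is the gcd.
5355 = 3^2 × 5 × 7 × 17
945 = 3^3 × 5 × 7
225 = 3^2 × 5^2
gcd(5355, 945, 225) = 3^2 × 5 = 45.

45 minutes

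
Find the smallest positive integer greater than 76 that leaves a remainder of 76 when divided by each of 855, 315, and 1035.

N − 76 must be a common multiple of 855, 315, and 1035.
855 = 3^2 × 5 × 19
315 = 3^2 × 5 × 7
1035 = 3^2 × 5 × 23
LCM(855, 315, 1035) = 3^2 × 5 × 7 × 19 × 23 = 137655.
Smallest N > 76 is LCM + 76 = 137655 + 76 = 137731.

137731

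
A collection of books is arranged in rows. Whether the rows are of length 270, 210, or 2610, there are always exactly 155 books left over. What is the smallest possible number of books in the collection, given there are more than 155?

N − 155 must be a common multiple of 270, 210, and 2610.
270 = 2 × 3^3 × 5
210 = 2 × 3 × 5 × 7
2610 = 2 × 3^2 × 5 × 29
LCM(270, 210, 2610) = 2 × 3^3 × 5 × 7 × 29 = 54810.
Smallest N > 155 is LCM + 155 = 54810 + 155 = 54965.

54965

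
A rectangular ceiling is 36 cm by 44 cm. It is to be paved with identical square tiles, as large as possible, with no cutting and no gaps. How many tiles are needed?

99

Tile side = gcd(36, 44).
36 = 2^2 × 3^2
44 = 2^2 × 11
gcd(36, 44) = 2^2 = 4.
Tiles: (36/4) × (44/4) = 9 × 11 = 99.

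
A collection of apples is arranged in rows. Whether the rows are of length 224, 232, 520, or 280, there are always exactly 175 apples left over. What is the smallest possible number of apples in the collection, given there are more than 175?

422415

N − 175 must be a common multiple of 224, 232, 520, and 280.
224 = 2^5 × 7
232 = 2^3 × 29
520 = 2^3 × 5 × 13
280 = 2^3 × 5 × 7
LCM(224, 232, 520, 280) = 2^5 × 5 × 7 × 13 × 29 = 422240.
Smallest N > 175 is LCM + 175 = 422240 + 175 = 422415.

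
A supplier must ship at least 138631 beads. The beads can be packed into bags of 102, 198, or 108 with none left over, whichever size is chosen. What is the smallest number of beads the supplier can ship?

The number of beads must be a common multiple of 102, 198, and 108, so a multiple of their LCM.
102 = 2 × 3 × 17
198 = 2 × 3^2 × 11
108 = 2^2 × 3^3
LCM(102, 198, 108) = 2^2 × 3^3 × 11 × 17 = 20196.
Smallest multiple of 20196 that is ≥ 138631: ⌈138631/20196⌉ × 20196 = 7 × 20196 = 141372.

141372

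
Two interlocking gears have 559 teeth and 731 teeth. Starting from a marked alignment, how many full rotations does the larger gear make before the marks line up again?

The first common completion time is the LCM of the periods.
559 = 13 × 43
731 = 17 × 43
LCM(559, 731) = 13 × 17 × 43 = 9503.
Rotations for period 731: 9503 / 731 = 13.

13 rotations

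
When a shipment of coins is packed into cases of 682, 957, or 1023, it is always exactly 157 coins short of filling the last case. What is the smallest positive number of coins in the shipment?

Being 157 short of a full case of size k means N ≡ −157 (mod k), i.e. N + 157 is a multiple of each size.
682 = 2 × 11 × 31
957 = 3 × 11 × 29
1023 = 3 × 11 × 31
LCM(682, 957, 1023) = 2 × 3 × 11 × 29 × 31 = 59334.
Smallest positive N is 59334 − 157 = 59177.

59177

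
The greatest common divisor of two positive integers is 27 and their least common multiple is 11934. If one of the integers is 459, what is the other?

For two integers, gcd × lcm = product, so the other is (27 × 11934) / 459 = 322218 / 459 = 702.

702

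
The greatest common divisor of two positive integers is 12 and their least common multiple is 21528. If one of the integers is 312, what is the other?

828

For two integers, gcd × lcm = product, so the other is (12 × 21528) / 312 = 258336 / 312 = 828.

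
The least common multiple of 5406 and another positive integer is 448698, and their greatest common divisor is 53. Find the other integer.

gcd × lcm = product of the two integers, so the other integer is (53 × 448698) / 5406 = 4399.

4399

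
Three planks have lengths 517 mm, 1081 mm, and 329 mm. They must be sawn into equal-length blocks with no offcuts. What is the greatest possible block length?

The block length must divide every plank, so the greatest is gcd(517, 1081, 329).
517 = 11 × 47
1081 = 23 × 47
329 = 7 × 47
gcd(517, 1081, 329) = 47.

47 mm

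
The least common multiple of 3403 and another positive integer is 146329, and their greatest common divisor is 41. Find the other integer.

1763

gcd × lcm = product of the two integers, so the other integer is (41 × 146329) / 3403 = 1763.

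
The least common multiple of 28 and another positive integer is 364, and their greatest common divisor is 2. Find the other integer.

26

gcd × lcm = product of the two integers, so the other integer is (2 × 364) / 28 = 26.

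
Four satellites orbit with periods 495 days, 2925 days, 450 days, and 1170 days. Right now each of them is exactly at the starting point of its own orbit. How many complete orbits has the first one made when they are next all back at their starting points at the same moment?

130 orbits

All finish a whole number of cycles simultaneously at t = LCM of the periods.
495 = 3^2 × 5 × 11
2925 = 3^2 × 5^2 × 13
450 = 2 × 3^2 × 5^2
1170 = 2 × 3^2 × 5 × 13
LCM(495, 2925, 450, 1170) = 2 × 3^2 × 5^2 × 11 × 13 = 64350.
Orbits for period 495: 64350 / 495 = 130.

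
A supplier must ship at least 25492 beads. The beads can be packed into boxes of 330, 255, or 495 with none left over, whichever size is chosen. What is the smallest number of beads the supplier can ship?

The number of beads must be a common multiple of 330, 255, and 495, so a multiple of their LCM.
330 = 2 × 3 × 5 × 11
255 = 3 × 5 × 17
495 = 3^2 × 5 × 11
LCM(330, 255, 495) = 2 × 3^2 × 5 × 11 × 17 = 16830.
Smallest multiple of 16830 that is ≥ 25492: ⌈25492/16830⌉ × 16830 = 2 × 16830 = 33660.

33660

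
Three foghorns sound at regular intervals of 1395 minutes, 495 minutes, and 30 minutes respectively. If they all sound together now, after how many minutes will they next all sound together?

30690 minutes

The first simultaneous occurrence is after LCM of the individual periods.
1395 = 3^2 × 5 × 31
495 = 3^2 × 5 × 11
30 = 2 × 3 × 5
LCM(1395, 495, 30) = 2 × 3^2 × 5 × 11 × 31 = 30690.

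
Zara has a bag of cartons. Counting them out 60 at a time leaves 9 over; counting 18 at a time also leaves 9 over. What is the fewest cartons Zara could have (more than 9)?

N − 9 must be a common multiple of 60 and 18.
60 = 2^2 × 3 × 5
18 = 2 × 3^2
LCM(60, 18) = 2^2 × 3^2 × 5 = 180.
Smallest N > 9 is LCM + 9 = 180 + 9 = 189.

189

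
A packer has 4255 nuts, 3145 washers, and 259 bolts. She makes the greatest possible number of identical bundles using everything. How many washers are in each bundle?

85

Number of bundles = gcd(4255, 3145, 259).
4255 = 5 × 23 × 37
3145 = 5 × 17 × 37
259 = 7 × 37
gcd(4255, 3145, 259) = 37.
washers per bundle = 3145 / 37 = 85.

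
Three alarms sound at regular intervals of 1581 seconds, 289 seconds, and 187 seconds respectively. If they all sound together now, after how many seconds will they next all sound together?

295647 seconds

The first simultaneous occurrence is after LCM of the individual periods.
1581 = 3 × 17 × 31
289 = 17^2
187 = 11 × 17
LCM(1581, 289, 187) = 3 × 11 × 17^2 × 31 = 295647.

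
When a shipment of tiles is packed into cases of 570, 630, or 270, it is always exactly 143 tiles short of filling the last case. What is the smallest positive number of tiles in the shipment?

35767

Being 143 short of a full case of size k means N ≡ −143 (mod k), i.e. N + 143 is a multiple of each size.
570 = 2 × 3 × 5 × 19
630 = 2 × 3^2 × 5 × 7
270 = 2 × 3^3 × 5
LCM(570, 630, 270) = 2 × 3^3 × 5 × 7 × 19 = 35910.
Smallest positive N is 35910 − 143 = 35767.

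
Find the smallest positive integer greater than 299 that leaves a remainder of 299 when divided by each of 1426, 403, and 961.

N − 299 must be a common multiple of 1426, 403, and 961.
1426 = 2 × 23 × 31
403 = 13 × 31
961 = 31^2
LCM(1426, 403, 961) = 2 × 13 × 23 × 31^2 = 574678.
Smallest N > 299 is LCM + 299 = 574678 + 299 = 574977.

574977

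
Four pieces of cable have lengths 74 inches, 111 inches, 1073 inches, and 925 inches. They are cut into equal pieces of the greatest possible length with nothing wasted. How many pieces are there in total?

59

Piece length = gcd(74, 111, 1073, 925).
74 = 2 × 37
111 = 3 × 37
1073 = 29 × 37
925 = 5^2 × 37
gcd(74, 111, 1073, 925) = 37.
Total pieces = 74/37 + 111/37 + 1073/37 + 925/37 = 2 + 3 + 29 + 25 = 59.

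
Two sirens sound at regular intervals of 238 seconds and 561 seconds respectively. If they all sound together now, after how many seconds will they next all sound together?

The first simultaneous occurrence is after LCM of the individual periods.
238 = 2 × 7 × 17
561 = 3 × 11 × 17
LCM(238, 561) = 2 × 3 × 7 × 11 × 17 = 7854.

7854 seconds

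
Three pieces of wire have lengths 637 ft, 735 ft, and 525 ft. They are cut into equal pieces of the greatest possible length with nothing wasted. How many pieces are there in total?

271

Piece length = gcd(637, 735, 525).
637 = 7^2 × 13
735 = 3 × 5 × 7^2
525 = 3 × 5^2 × 7
gcd(637, 735, 525) = 7.
Total pieces = 637/7 + 735/7 + 525/7 = 91 + 105 + 75 = 271.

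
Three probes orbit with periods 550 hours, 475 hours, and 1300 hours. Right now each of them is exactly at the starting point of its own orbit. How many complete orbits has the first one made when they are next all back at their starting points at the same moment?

494 orbits

They are all back at their starting positions together after one LCM of the periods.
550 = 2 × 5^2 × 11
475 = 5^2 × 19
1300 = 2^2 × 5^2 × 13
LCM(550, 475, 1300) = 2^2 × 5^2 × 11 × 13 × 19 = 271700.
Orbits for period 550: 271700 / 550 = 494.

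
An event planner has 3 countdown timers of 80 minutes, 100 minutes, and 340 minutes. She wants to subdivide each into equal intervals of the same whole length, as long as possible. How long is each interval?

20 minutes

The interval must divide each timer length; the longest such is the gcd.
80 = 2^4 × 5
100 = 2^2 × 5^2
340 = 2^2 × 5 × 17
gcd(80, 100, 340) = 2^2 × 5 = 20.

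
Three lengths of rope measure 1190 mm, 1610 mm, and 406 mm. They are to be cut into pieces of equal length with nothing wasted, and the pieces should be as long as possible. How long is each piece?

14 mm

Each piece length must divide every original length, so the longest possible is gcd(1190, 1610, 406).
1190 = 2 × 5 × 7 × 17
1610 = 2 × 5 × 7 × 23
406 = 2 × 7 × 29
gcd(1190, 1610, 406) = 2 × 7 = 14.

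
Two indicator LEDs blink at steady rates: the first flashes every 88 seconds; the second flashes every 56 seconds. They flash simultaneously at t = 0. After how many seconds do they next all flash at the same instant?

They coincide at every common multiple of the periods; the first is the LCM.
88 = 2^3 × 11
56 = 2^3 × 7
LCM(88, 56) = 2^3 × 7 × 11 = 616.

616 seconds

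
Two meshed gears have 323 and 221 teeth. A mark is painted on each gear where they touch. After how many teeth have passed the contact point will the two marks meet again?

We need the least common multiple of the intervals.
323 = 17 × 19
221 = 13 × 17
LCM(323, 221) = 13 × 17 × 19 = 4199.

4199 teeth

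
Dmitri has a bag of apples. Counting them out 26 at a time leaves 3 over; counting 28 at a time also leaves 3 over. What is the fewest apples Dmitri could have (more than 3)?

N − 3 must be a common multiple of 26 and 28.
26 = 2 × 13
28 = 2^2 × 7
LCM(26, 28) = 2^2 × 7 × 13 = 364.
Smallest N > 3 is LCM + 3 = 364 + 3 = 367.

367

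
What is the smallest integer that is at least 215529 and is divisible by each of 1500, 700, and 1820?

273000

The integer must be a common multiple of 1500, 700, and 1820, so a multiple of their LCM.
1500 = 2^2 × 3 × 5^3
700 = 2^2 × 5^2 × 7
1820 = 2^2 × 5 × 7 × 13
LCM(1500, 700, 1820) = 2^2 × 3 × 5^3 × 7 × 13 = 136500.
Smallest multiple of 136500 that is ≥ 215529: ⌈215529/136500⌉ × 136500 = 2 × 136500 = 273000.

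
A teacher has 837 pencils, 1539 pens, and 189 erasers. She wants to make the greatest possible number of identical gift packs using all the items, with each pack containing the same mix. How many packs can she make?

27 packs

The pack count must divide each quantity, so the greatest is gcd(837, 1539, 189).
837 = 3^3 × 31
1539 = 3^4 × 19
189 = 3^3 × 7
gcd(837, 1539, 189) = 3^3 = 27.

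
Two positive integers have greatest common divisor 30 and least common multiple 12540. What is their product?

For any two positive integers, gcd × lcm = product = 30 × 12540 = 376200.

376200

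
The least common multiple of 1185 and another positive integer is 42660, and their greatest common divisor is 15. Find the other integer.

gcd × lcm = product of the two integers, so the other integer is (15 × 42660) / 1185 = 540.

540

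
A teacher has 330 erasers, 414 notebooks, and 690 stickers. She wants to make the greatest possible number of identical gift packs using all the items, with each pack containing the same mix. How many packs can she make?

The pack count must divide each quantity, so the greatest is gcd(330, 414, 690).
330 = 2 × 3 × 5 × 11
414 = 2 × 3^2 × 23
690 = 2 × 3 × 5 × 23
gcd(330, 414, 690) = 2 × 3 = 6.

6 packs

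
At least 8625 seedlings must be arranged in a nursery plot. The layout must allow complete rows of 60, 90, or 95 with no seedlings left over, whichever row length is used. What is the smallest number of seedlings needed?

10260

The number of seedlings must be a common multiple of 60, 90, and 95, so a multiple of their LCM.
60 = 2^2 × 3 × 5
90 = 2 × 3^2 × 5
95 = 5 × 19
LCM(60, 90, 95) = 2^2 × 3^2 × 5 × 19 = 3420.
Smallest multiple of 3420 that is ≥ 8625: ⌈8625/3420⌉ × 3420 = 3 × 3420 = 10260.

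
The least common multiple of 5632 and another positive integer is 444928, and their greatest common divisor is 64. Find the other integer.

gcd × lcm = product of the two integers, so the other integer is (64 × 444928) / 5632 = 5056.

5056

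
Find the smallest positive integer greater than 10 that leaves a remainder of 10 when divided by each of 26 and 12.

N − 10 must be a common multiple of 26 and 12.
26 = 2 × 13
12 = 2^2 × 3
LCM(26, 12) = 2^2 × 3 × 13 = 156.
Smallest N > 10 is LCM + 10 = 156 + 10 = 166.

166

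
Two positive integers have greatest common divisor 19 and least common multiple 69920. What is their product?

For any two positive integers, gcd × lcm = product = 19 × 69920 = 1328480.

1328480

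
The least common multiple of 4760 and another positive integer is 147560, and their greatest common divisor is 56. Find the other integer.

gcd × lcm = product of the two integers, so the other integer is (56 × 147560) / 4760 = 1736.

1736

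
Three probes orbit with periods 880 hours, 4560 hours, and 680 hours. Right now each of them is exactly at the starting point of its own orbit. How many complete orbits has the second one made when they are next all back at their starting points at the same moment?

They are all back at their starting positions together after one LCM of the periods.
880 = 2^4 × 5 × 11
4560 = 2^4 × 3 × 5 × 19
680 = 2^3 × 5 × 17
LCM(880, 4560, 680) = 2^4 × 3 × 5 × 11 × 17 × 19 = 852720.
Orbits for period 4560: 852720 / 4560 = 187.

187 orbits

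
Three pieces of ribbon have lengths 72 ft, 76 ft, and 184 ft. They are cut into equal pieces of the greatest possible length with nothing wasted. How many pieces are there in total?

Piece length = gcd(72, 76, 184).
72 = 2^3 × 3^2
76 = 2^2 × 19
184 = 2^3 × 23
gcd(72, 76, 184) = 2^2 = 4.
Total pieces = 72/4 + 76/4 + 184/4 = 18 + 19 + 46 = 83.

83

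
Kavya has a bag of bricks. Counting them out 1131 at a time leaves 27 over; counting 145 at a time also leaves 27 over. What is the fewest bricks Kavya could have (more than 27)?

5682

N − 27 must be a common multiple of 1131 and 145.
1131 = 3 × 13 × 29
145 = 5 × 29
LCM(1131, 145) = 3 × 5 × 13 × 29 = 5655.
Smallest N > 27 is LCM + 27 = 5655 + 27 = 5682.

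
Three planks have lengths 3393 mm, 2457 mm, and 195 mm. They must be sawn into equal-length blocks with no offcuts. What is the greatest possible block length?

39 mm

The block length must divide every plank, so the greatest is gcd(3393, 2457, 195).
3393 = 3^2 × 13 × 29
2457 = 3^3 × 7 × 13
195 = 3 × 5 × 13
gcd(3393, 2457, 195) = 3 × 13 = 39.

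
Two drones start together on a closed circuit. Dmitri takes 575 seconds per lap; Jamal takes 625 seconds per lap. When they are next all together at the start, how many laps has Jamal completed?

They are all back at their starting positions together after one LCM of the periods.
575 = 5^2 × 23
625 = 5^4
LCM(575, 625) = 5^4 × 23 = 14375.
Laps for period 625: 14375 / 625 = 23.

23 laps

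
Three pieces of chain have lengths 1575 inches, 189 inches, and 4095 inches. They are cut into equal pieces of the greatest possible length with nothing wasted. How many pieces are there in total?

Piece length = gcd(1575, 189, 4095).
1575 = 3^2 × 5^2 × 7
189 = 3^3 × 7
4095 = 3^2 × 5 × 7 × 13
gcd(1575, 189, 4095) = 3^2 × 7 = 63.
Total pieces = 1575/63 + 189/63 + 4095/63 = 25 + 3 + 65 = 93.

93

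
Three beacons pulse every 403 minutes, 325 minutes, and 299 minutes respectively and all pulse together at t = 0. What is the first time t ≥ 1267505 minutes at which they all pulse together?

Joint pulses occur at multiples of LCM(403, 325, 299).
403 = 13 × 31
325 = 5^2 × 13
299 = 13 × 23
LCM(403, 325, 299) = 5^2 × 13 × 23 × 31 = 231725.
Smallest multiple of 231725 that is ≥ 1267505: ⌈1267505/231725⌉ × 231725 = 6 × 231725 = 1390350.

1390350 minutes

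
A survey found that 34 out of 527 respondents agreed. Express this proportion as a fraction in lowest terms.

2/31

34 = 2 × 17
527 = 17 × 31
gcd(34, 527) = 17.
Divide numerator and denominator by 17: 34/527 = 2/31.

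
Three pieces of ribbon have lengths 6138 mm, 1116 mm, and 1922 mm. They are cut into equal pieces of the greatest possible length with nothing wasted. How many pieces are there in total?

Piece length = gcd(6138, 1116, 1922).
6138 = 2 × 3^2 × 11 × 31
1116 = 2^2 × 3^2 × 31
1922 = 2 × 31^2
gcd(6138, 1116, 1922) = 2 × 31 = 62.
Total pieces = 6138/62 + 1116/62 + 1922/62 = 99 + 18 + 31 = 148.

148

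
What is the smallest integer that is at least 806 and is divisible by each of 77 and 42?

924

The integer must be a common multiple of 77 and 42, so a multiple of their LCM.
77 = 7 × 11
42 = 2 × 3 × 7
LCM(77, 42) = 2 × 3 × 7 × 11 = 462.
Smallest multiple of 462 that is ≥ 806: ⌈806/462⌉ × 462 = 2 × 462 = 924.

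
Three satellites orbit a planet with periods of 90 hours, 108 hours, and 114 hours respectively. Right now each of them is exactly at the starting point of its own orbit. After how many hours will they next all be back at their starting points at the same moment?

The first simultaneous occurrence is after LCM of the individual periods.
90 = 2 × 3^2 × 5
108 = 2^2 × 3^3
114 = 2 × 3 × 19
LCM(90, 108, 114) = 2^2 × 3^3 × 5 × 19 = 10260.

10260 hours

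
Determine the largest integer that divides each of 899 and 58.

29

899 = 29 × 31
58 = 2 × 29
gcd(899, 58) = 29.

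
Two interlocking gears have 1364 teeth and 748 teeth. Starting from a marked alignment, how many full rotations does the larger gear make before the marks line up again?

17 rotations

The first common completion time is the LCM of the periods.
1364 = 2^2 × 11 × 31
748 = 2^2 × 11 × 17
LCM(1364, 748) = 2^2 × 11 × 17 × 31 = 23188.
Rotations for period 1364: 23188 / 1364 = 17.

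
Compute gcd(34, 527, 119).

17

34 = 2 × 17
527 = 17 × 31
119 = 7 × 17
gcd(34, 527, 119) = 17.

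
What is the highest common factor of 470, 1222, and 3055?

470 = 2 × 5 × 47
1222 = 2 × 13 × 47
3055 = 5 × 13 × 47
gcd(470, 1222, 3055) = 47.

47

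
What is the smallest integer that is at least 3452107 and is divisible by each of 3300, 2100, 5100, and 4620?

The integer must be a common multiple of 3300, 2100, 5100, and 4620, so a multiple of their LCM.
3300 = 2^2 × 3 × 5^2 × 11
2100 = 2^2 × 3 × 5^2 × 7
5100 = 2^2 × 3 × 5^2 × 17
4620 = 2^2 × 3 × 5 × 7 × 11
LCM(3300, 2100, 5100, 4620) = 2^2 × 3 × 5^2 × 7 × 11 × 17 = 392700.
Smallest multiple of 392700 that is ≥ 3452107: ⌈3452107/392700⌉ × 392700 = 9 × 392700 = 3534300.

3534300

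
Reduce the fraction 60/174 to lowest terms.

10/29

60 = 2^2 × 3 × 5
174 = 2 × 3 × 29
gcd(60, 174) = 2 × 3 = 6.
Divide numerator and denominator by 6: 60/174 = 10/29.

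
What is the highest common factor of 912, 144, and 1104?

48

912 = 2^4 × 3 × 19
144 = 2^4 × 3^2
1104 = 2^4 × 3 × 23
gcd(912, 144, 1104) = 2^4 × 3 = 48.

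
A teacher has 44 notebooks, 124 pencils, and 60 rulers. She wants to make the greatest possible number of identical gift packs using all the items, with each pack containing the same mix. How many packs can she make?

The pack count must divide each quantity, so the greatest is gcd(44, 124, 60).
44 = 2^2 × 11
124 = 2^2 × 31
60 = 2^2 × 3 × 5
gcd(44, 124, 60) = 2^2 = 4.

4 packs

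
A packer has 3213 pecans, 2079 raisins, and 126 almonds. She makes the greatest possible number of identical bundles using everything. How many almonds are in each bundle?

Number of bundles = gcd(3213, 2079, 126).
3213 = 3^3 × 7 × 17
2079 = 3^3 × 7 × 11
126 = 2 × 3^2 × 7
gcd(3213, 2079, 126) = 3^2 × 7 = 63.
almonds per bundle = 126 / 63 = 2.

2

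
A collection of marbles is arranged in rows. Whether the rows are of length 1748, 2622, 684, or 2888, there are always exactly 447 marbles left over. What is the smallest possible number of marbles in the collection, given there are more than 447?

598263

N − 447 must be a common multiple of 1748, 2622, 684, and 2888.
1748 = 2^2 × 19 × 23
2622 = 2 × 3 × 19 × 23
684 = 2^2 × 3^2 × 19
2888 = 2^3 × 19^2
LCM(1748, 2622, 684, 2888) = 2^3 × 3^2 × 19^2 × 23 = 597816.
Smallest N > 447 is LCM + 447 = 597816 + 447 = 598263.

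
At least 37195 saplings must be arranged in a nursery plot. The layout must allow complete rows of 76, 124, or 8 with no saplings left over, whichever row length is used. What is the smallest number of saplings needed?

The number of saplings must be a common multiple of 76, 124, and 8, so a multiple of their LCM.
76 = 2^2 × 19
124 = 2^2 × 31
8 = 2^3
LCM(76, 124, 8) = 2^3 × 19 × 31 = 4712.
Smallest multiple of 4712 that is ≥ 37195: ⌈37195/4712⌉ × 4712 = 8 × 4712 = 37696.

37696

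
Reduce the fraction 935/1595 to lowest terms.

935 = 5 × 11 × 17
1595 = 5 × 11 × 29
gcd(935, 1595) = 5 × 11 = 55.
Divide numerator and denominator by 55: 935/1595 = 17/29.

17/29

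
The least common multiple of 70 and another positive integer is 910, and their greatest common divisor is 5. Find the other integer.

gcd × lcm = product of the two integers, so the other integer is (5 × 910) / 70 = 65.

65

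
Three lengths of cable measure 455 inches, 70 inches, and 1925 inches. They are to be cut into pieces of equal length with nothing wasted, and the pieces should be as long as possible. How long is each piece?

35 inches

The greatest length dividing all of 455, 70, and 1925 is their gcd.
455 = 5 × 7 × 13
70 = 2 × 5 × 7
1925 = 5^2 × 7 × 11
gcd(455, 70, 1925) = 5 × 7 = 35.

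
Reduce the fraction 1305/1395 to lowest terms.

29/31

1305 = 3^2 × 5 × 29
1395 = 3^2 × 5 × 31
gcd(1305, 1395) = 3^2 × 5 = 45.
Divide numerator and denominator by 45: 1305/1395 = 29/31.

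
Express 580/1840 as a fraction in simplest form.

29/92

580 = 2^2 × 5 × 29
1840 = 2^4 × 5 × 23
gcd(580, 1840) = 2^2 × 5 = 20.
Divide numerator and denominator by 20: 580/1840 = 29/92.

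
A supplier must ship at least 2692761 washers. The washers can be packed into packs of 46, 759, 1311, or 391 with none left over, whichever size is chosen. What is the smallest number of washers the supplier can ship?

2941884

The number of washers must be a common multiple of 46, 759, 1311, and 391, so a multiple of their LCM.
46 = 2 × 23
759 = 3 × 11 × 23
1311 = 3 × 19 × 23
391 = 17 × 23
LCM(46, 759, 1311, 391) = 2 × 3 × 11 × 17 × 19 × 23 = 490314.
Smallest multiple of 490314 that is ≥ 2692761: ⌈2692761/490314⌉ × 490314 = 6 × 490314 = 2941884.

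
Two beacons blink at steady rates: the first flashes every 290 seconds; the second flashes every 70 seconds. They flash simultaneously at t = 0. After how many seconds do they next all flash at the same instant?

The first simultaneous occurrence is after LCM of the individual periods.
290 = 2 × 5 × 29
70 = 2 × 5 × 7
LCM(290, 70) = 2 × 5 × 7 × 29 = 2030.

2030 seconds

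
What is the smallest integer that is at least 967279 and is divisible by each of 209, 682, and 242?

The integer must be a common multiple of 209, 682, and 242, so a multiple of their LCM.
209 = 11 × 19
682 = 2 × 11 × 31
242 = 2 × 11^2
LCM(209, 682, 242) = 2 × 11^2 × 19 × 31 = 142538.
Smallest multiple of 142538 that is ≥ 967279: ⌈967279/142538⌉ × 142538 = 7 × 142538 = 997766.

997766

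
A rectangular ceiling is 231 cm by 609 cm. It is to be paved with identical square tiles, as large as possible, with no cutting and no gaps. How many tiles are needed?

319

Tile side = gcd(231, 609).
231 = 3 × 7 × 11
609 = 3 × 7 × 29
gcd(231, 609) = 3 × 7 = 21.
Tiles: (231/21) × (609/21) = 11 × 29 = 319.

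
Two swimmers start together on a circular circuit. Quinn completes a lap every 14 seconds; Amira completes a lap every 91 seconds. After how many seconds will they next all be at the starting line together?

182 seconds

The first simultaneous occurrence is after LCM of the individual periods.
14 = 2 × 7
91 = 7 × 13
LCM(14, 91) = 2 × 7 × 13 = 182.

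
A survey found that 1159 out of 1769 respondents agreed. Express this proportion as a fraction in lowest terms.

1159 = 19 × 61
1769 = 29 × 61
gcd(1159, 1769) = 61.
Divide numerator and denominator by 61: 1159/1769 = 19/29.

19/29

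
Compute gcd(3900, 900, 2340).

60

3900 = 2^2 × 3 × 5^2 × 13
900 = 2^2 × 3^2 × 5^2
2340 = 2^2 × 3^2 × 5 × 13
gcd(3900, 900, 2340) = 2^2 × 3 × 5 = 60.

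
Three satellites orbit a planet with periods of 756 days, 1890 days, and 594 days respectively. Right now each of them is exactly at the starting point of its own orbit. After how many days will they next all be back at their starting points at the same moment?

41580 days

They coincide at every common multiple of the periods; the first is the LCM.
756 = 2^2 × 3^3 × 7
1890 = 2 × 3^3 × 5 × 7
594 = 2 × 3^3 × 11
LCM(756, 1890, 594) = 2^2 × 3^3 × 5 × 7 × 11 = 41580.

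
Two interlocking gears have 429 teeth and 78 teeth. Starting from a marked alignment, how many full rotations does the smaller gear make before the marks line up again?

11 rotations

They are all back at their starting positions together after one LCM of the periods.
429 = 3 × 11 × 13
78 = 2 × 3 × 13
LCM(429, 78) = 2 × 3 × 11 × 13 = 858.
Rotations for period 78: 858 / 78 = 11.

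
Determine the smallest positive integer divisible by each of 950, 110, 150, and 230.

950 = 2 × 5^2 × 19
110 = 2 × 5 × 11
150 = 2 × 3 × 5^2
230 = 2 × 5 × 23
LCM(950, 110, 150, 230) = 2 × 3 × 5^2 × 11 × 19 × 23 = 721050.

721050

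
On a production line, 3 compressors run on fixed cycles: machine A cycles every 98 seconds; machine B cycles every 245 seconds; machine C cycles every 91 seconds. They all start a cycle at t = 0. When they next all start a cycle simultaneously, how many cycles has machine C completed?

They are all back at their starting positions together after one LCM of the periods.
98 = 2 × 7^2
245 = 5 × 7^2
91 = 7 × 13
LCM(98, 245, 91) = 2 × 5 × 7^2 × 13 = 6370.
Cycles for period 91: 6370 / 91 = 70.

70 cycles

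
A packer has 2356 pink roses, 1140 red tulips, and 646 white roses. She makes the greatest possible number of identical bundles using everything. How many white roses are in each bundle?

17

Number of bundles = gcd(2356, 1140, 646).
2356 = 2^2 × 19 × 31
1140 = 2^2 × 3 × 5 × 19
646 = 2 × 17 × 19
gcd(2356, 1140, 646) = 2 × 19 = 38.
white roses per bundle = 646 / 38 = 17.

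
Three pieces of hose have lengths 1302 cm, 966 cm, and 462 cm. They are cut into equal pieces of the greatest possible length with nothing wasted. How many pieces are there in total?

Piece length = gcd(1302, 966, 462).
1302 = 2 × 3 × 7 × 31
966 = 2 × 3 × 7 × 23
462 = 2 × 3 × 7 × 11
gcd(1302, 966, 462) = 2 × 3 × 7 = 42.
Total pieces = 1302/42 + 966/42 + 462/42 = 31 + 23 + 11 = 65.

65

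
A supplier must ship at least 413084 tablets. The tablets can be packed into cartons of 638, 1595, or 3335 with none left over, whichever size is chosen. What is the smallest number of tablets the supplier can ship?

The number of tablets must be a common multiple of 638, 1595, and 3335, so a multiple of their LCM.
638 = 2 × 11 × 29
1595 = 5 × 11 × 29
3335 = 5 × 23 × 29
LCM(638, 1595, 3335) = 2 × 5 × 11 × 23 × 29 = 73370.
Smallest multiple of 73370 that is ≥ 413084: ⌈413084/73370⌉ × 73370 = 6 × 73370 = 440220.

440220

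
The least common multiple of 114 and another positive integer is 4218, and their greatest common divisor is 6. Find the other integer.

gcd × lcm = product of the two integers, so the other integer is (6 × 4218) / 114 = 222.

222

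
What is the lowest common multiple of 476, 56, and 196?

476 = 2^2 × 7 × 17
56 = 2^3 × 7
196 = 2^2 × 7^2
LCM(476, 56, 196) = 2^3 × 7^2 × 17 = 6664.

6664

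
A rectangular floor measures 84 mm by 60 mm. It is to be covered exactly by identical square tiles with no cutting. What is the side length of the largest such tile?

12 mm

The tile side must divide both 84 and 60, so the largest is their gcd.
84 = 2^2 × 3 × 7
60 = 2^2 × 3 × 5
gcd(84, 60) = 2^2 × 3 = 12.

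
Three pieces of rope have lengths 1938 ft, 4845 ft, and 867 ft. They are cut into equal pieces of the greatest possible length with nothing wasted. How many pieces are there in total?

Piece length = gcd(1938, 4845, 867).
1938 = 2 × 3 × 17 × 19
4845 = 3 × 5 × 17 × 19
867 = 3 × 17^2
gcd(1938, 4845, 867) = 3 × 17 = 51.
Total pieces = 1938/51 + 4845/51 + 867/51 = 38 + 95 + 17 = 150.

150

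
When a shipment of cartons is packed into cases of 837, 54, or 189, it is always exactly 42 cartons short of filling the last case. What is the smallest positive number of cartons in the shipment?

Being 42 short of a full case of size k means N ≡ −42 (mod k), i.e. N + 42 is a multiple of each size.
837 = 3^3 × 31
54 = 2 × 3^3
189 = 3^3 × 7
LCM(837, 54, 189) = 2 × 3^3 × 7 × 31 = 11718.
Smallest positive N is 11718 − 42 = 11676.

11676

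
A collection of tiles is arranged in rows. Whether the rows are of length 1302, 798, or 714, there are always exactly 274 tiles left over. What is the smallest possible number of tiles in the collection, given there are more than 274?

420820

N − 274 must be a common multiple of 1302, 798, and 714.
1302 = 2 × 3 × 7 × 31
798 = 2 × 3 × 7 × 19
714 = 2 × 3 × 7 × 17
LCM(1302, 798, 714) = 2 × 3 × 7 × 17 × 19 × 31 = 420546.
Smallest N > 274 is LCM + 274 = 420546 + 274 = 420820.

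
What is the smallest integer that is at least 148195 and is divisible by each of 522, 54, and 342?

The integer must be a common multiple of 522, 54, and 342, so a multiple of their LCM.
522 = 2 × 3^2 × 29
54 = 2 × 3^3
342 = 2 × 3^2 × 19
LCM(522, 54, 342) = 2 × 3^3 × 19 × 29 = 29754.
Smallest multiple of 29754 that is ≥ 148195: ⌈148195/29754⌉ × 29754 = 5 × 29754 = 148770.

148770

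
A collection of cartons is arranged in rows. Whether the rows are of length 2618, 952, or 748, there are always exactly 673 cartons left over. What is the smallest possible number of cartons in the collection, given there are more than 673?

N − 673 must be a common multiple of 2618, 952, and 748.
2618 = 2 × 7 × 11 × 17
952 = 2^3 × 7 × 17
748 = 2^2 × 11 × 17
LCM(2618, 952, 748) = 2^3 × 7 × 11 × 17 = 10472.
Smallest N > 673 is LCM + 673 = 10472 + 673 = 11145.

11145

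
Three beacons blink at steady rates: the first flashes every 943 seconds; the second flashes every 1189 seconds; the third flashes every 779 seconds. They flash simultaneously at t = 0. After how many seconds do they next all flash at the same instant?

They coincide at every common multiple of the periods; the first is the LCM.
943 = 23 × 41
1189 = 29 × 41
779 = 19 × 41
LCM(943, 1189, 779) = 19 × 23 × 29 × 41 = 519593.

519593 seconds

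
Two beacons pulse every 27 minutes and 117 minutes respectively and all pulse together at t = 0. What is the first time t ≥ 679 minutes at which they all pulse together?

702 minutes

Joint pulses occur at multiples of LCM(27, 117).
27 = 3^3
117 = 3^2 × 13
LCM(27, 117) = 3^3 × 13 = 351.
Smallest multiple of 351 that is ≥ 679: ⌈679/351⌉ × 351 = 2 × 351 = 702.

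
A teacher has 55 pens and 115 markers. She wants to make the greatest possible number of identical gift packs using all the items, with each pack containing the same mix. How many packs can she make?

The pack count must divide each quantity, so the greatest is gcd(55, 115).
55 = 5 × 11
115 = 5 × 23
gcd(55, 115) = 5.

5 packs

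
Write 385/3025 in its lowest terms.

385 = 5 × 7 × 11
3025 = 5^2 × 11^2
gcd(385, 3025) = 5 × 11 = 55.
Divide numerator and denominator by 55: 385/3025 = 7/55.

7/55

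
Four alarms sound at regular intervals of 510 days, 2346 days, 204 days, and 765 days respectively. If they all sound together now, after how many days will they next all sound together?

They coincide at every common multiple of the periods; the first is the LCM.
510 = 2 × 3 × 5 × 17
2346 = 2 × 3 × 17 × 23
204 = 2^2 × 3 × 17
765 = 3^2 × 5 × 17
LCM(510, 2346, 204, 765) = 2^2 × 3^2 × 5 × 17 × 23 = 70380.

70380 days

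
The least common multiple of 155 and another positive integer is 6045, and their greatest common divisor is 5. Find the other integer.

gcd × lcm = product of the two integers, so the other integer is (5 × 6045) / 155 = 195.

195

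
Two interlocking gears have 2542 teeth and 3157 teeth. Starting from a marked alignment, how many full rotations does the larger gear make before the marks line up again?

The first common completion time is the LCM of the periods.
2542 = 2 × 31 × 41
3157 = 7 × 11 × 41
LCM(2542, 3157) = 2 × 7 × 11 × 31 × 41 = 195734.
Rotations for period 3157: 195734 / 3157 = 62.

62 rotations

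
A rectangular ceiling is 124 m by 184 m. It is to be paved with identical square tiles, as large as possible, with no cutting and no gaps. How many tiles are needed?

1426

Tile side = gcd(124, 184).
124 = 2^2 × 31
184 = 2^3 × 23
gcd(124, 184) = 2^2 = 4.
Tiles: (124/4) × (184/4) = 31 × 46 = 1426.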